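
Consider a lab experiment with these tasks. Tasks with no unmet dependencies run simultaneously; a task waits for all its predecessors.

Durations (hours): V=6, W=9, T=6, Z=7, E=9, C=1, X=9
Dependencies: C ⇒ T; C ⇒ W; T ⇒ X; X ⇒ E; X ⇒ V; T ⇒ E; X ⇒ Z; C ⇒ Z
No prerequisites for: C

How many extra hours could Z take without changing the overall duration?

Critical path: C→T→X→E = 1+6+9+9 = 25, so the finish is 25 hours.
Z finishes as early as 23 and must finish by 25.
So Z can slip 25 − 23 = 2 hours.

2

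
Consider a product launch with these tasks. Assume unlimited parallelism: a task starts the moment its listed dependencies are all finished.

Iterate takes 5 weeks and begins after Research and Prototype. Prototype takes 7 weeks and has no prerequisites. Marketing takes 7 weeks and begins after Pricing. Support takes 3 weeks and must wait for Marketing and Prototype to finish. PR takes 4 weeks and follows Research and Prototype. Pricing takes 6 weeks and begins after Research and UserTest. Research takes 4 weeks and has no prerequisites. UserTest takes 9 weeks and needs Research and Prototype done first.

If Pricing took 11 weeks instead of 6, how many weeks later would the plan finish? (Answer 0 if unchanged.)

5

Baseline: Prototype→UserTest→Pricing→Marketing→Support = 7+9+6+7+3 = 32 → 32 weeks.
Pricing is on the critical path; changing it to 11 makes that path 37 weeks.
No other chain overtakes it, so the finish is 37 weeks.
Change in finish: 37 − 32 = +5 weeks.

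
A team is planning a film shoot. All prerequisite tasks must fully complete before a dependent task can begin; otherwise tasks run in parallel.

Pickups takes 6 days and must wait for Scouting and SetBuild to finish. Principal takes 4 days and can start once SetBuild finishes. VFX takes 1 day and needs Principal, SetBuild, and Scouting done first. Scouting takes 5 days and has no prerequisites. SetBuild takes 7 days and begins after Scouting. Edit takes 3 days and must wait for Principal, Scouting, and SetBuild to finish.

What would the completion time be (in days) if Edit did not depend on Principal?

Original critical path: Scouting→SetBuild→Principal→Edit = 5+7+4+3 = 19 ⇒ 19 days.
Without Principal→Edit, Edit's earliest start moves from 16 to 12.
After: Scouting→SetBuild→Pickups = 5+7+6 = 18 → 18 days.

18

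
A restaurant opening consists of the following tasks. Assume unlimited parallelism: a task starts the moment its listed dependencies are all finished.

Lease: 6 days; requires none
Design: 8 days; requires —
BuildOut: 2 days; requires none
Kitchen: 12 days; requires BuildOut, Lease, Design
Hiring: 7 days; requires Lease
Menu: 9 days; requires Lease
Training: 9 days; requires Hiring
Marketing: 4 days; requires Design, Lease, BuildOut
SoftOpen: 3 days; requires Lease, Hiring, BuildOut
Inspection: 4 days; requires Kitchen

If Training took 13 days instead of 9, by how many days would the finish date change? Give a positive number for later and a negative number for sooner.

As given, the longest chain is Design→Kitchen→Inspection = 8+12+4 = 24, so the finish is 24 days.
Training has 2 days of float (longest path through it is 22).
New critical path: Lease→Hiring→Training = 6+7+13 = 26 ⇒ 26 days.
Change in finish: 26 − 24 = +2 days.

2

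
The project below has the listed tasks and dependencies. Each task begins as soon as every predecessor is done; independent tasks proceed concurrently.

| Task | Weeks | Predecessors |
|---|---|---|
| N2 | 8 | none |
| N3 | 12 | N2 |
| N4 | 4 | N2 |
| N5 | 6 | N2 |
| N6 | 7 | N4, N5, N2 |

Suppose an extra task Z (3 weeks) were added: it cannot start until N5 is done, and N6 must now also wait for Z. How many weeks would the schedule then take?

Originally the schedule takes 21 weeks.
With Z inserted, N6 now waits for max(N4, N5, N2, Z).
New critical path: N2→N5→Z→N6 = 8+6+3+7 = 24 ⇒ 24 weeks.

24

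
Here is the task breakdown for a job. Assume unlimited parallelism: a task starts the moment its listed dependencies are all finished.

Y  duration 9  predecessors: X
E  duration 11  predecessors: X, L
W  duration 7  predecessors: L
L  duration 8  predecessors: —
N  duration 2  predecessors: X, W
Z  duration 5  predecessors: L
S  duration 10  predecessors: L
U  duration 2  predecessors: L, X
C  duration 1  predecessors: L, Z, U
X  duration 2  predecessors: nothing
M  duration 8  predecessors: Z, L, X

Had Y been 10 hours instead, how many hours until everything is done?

21

Actual critical path: L→Z→M = 8+5+8 = 21 ⇒ 21 hours.
Y is off the critical path — its longest chain is 11 hours, giving 10 of slack.
No other chain overtakes it, so the finish is 21 hours.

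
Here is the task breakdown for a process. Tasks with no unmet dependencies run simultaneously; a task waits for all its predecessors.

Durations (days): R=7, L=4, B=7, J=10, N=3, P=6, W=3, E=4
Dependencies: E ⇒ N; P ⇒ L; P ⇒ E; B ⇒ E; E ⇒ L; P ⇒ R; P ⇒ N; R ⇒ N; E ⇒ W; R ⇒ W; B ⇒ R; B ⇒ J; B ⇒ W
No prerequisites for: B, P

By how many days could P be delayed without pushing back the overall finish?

1

Critical path: B→R→W = 7+7+3 = 17, so the finish is 17 days.
The longest chain containing P totals 16 days.
So P can slip 7 − 6 = 1 day.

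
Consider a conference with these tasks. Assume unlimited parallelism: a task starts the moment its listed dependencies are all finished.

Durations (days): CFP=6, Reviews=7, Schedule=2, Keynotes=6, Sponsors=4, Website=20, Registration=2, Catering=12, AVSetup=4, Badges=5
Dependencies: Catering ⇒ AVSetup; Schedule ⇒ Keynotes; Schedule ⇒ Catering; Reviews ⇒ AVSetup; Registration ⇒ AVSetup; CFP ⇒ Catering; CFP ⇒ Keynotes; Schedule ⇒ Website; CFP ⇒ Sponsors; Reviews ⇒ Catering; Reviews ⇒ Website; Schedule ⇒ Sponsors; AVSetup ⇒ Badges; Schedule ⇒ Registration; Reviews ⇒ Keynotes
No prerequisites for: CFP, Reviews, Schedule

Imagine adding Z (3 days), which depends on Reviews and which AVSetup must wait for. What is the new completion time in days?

28

Originally the plan takes 28 days.
With Z inserted, AVSetup now waits for max(Reviews, Catering, Registration, Z).
New critical path: Reviews→Catering→AVSetup→Badges = 7+12+4+5 = 28 ⇒ 28 days.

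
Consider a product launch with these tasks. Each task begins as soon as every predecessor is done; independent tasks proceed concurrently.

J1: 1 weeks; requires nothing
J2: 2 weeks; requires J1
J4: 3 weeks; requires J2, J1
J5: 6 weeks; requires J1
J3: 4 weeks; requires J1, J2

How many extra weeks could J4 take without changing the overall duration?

The longest chain is J1→J2→J3 = 1+2+4 = 7; overall finish 7 weeks.
Longest path through J4: 6 weeks (earliest finish 6, latest finish 7).
Slack of J4 = 4 − 3 = 1 week.

1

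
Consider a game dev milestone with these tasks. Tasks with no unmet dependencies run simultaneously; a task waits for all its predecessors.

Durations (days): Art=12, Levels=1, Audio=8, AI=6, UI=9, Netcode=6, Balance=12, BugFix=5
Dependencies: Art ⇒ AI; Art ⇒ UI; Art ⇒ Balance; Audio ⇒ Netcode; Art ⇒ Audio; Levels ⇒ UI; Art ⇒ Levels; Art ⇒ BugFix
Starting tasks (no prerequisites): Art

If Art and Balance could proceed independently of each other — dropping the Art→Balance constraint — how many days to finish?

With the dependency in place, Art→Audio→Netcode = 12+8+6 = 26 sets the finish at 26 days.
Without Art→Balance, Balance's earliest start moves from 12 to 0.
After: Art→Audio→Netcode = 12+8+6 = 26 → 26 days.

26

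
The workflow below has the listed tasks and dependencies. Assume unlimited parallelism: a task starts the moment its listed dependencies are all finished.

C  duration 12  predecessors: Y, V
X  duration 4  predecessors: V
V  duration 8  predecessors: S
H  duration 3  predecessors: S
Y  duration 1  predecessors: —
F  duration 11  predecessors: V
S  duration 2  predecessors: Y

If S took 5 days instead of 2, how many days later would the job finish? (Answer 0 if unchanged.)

Critical path before the change: Y→S→V→C = 1+2+8+12 = 23 giving 23 days.
S lies on that path, so at 5 days the path becomes 26 days.
The critical path is still Y→S→V→C; finish is now 26 days.
Change in finish: 26 − 23 = +3 days.

3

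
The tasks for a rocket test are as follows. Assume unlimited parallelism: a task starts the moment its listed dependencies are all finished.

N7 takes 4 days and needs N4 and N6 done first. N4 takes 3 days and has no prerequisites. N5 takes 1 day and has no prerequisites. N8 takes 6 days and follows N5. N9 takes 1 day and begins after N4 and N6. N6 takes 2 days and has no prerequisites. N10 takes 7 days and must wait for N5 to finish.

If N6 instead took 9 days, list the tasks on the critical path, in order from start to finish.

The binding path is N5→N10 = 1+7 = 8; finish at 8 days.
The longest path through N6 is only 6 days, so N6 has float 2.
The binding chain switches to N6→N7 = 9+4 = 13; finish 13 days.

N6, N7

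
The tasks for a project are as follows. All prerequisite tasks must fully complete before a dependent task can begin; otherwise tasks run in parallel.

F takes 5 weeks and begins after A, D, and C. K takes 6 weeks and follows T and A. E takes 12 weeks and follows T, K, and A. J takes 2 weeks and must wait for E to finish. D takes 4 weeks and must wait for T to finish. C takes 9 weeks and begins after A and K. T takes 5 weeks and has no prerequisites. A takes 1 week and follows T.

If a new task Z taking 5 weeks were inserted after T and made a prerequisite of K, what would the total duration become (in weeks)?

Originally the job takes 26 weeks.
With Z inserted, K now waits for max(T, A, Z).
New critical path: T→Z→K→C→F = 5+5+6+9+5 = 30 ⇒ 30 weeks.

30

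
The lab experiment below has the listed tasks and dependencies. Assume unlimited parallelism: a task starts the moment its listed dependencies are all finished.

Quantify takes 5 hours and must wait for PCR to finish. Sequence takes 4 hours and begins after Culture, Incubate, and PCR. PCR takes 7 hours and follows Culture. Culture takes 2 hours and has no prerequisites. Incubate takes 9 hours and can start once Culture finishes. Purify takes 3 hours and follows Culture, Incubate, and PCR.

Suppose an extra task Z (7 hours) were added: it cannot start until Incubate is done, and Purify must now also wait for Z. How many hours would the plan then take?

Originally the plan takes 15 hours.
With Z inserted, Purify now waits for max(Culture, Incubate, PCR, Z).
New critical path: Culture→Incubate→Z→Purify = 2+9+7+3 = 21 ⇒ 21 hours.

21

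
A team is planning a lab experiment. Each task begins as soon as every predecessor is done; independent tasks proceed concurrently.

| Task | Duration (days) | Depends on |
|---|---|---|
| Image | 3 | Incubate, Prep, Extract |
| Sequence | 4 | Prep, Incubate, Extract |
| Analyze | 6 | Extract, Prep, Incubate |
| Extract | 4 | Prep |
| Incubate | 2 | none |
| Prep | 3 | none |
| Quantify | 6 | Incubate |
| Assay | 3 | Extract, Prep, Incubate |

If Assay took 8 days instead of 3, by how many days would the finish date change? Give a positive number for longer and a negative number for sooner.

2

Critical path before the change: Prep→Extract→Analyze = 3+4+6 = 13 giving 13 days.
The longest path through Assay is only 10 days, so Assay has float 3.
Now Prep→Extract→Assay = 3+4+8 = 15 is longest, so the finish becomes 15 days.
Change in finish: 15 − 13 = +2 days.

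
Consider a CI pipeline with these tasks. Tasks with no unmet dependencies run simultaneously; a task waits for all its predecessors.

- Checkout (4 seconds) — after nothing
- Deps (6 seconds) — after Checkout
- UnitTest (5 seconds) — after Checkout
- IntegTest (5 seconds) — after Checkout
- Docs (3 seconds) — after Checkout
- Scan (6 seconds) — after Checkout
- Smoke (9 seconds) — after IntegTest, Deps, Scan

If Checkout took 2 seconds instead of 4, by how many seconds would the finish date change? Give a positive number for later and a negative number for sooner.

-2

As given, the longest chain is Checkout→Deps→Smoke = 4+6+9 = 19, so the finish is 19 seconds.
Checkout is on the critical path; changing it to 2 makes that path 17 seconds.
No other chain overtakes it, so the finish is 17 seconds.
Change in finish: 17 − 19 = -2 seconds.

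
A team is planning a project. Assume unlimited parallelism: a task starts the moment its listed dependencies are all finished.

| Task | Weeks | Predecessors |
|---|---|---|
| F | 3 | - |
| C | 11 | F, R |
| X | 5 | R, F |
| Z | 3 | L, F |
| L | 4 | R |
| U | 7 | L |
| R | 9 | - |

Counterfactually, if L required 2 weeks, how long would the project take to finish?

Baseline: R→L→U = 9+4+7 = 20 → 20 weeks.
L lies on that path, so at 2 weeks the path becomes 18 weeks.
New critical path: R→C = 9+11 = 20 ⇒ 20 weeks.

20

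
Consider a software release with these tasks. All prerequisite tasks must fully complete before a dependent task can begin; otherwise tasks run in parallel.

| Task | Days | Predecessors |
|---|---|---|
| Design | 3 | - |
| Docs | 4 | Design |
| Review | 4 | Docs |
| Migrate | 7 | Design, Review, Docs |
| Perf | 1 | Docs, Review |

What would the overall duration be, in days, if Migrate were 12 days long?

As given, the longest chain is Design→Docs→Review→Migrate = 3+4+4+7 = 18, so the finish is 18 days.
Migrate lies on that path, so at 12 days the path becomes 23 days.
That remains the longest chain; total 23 days.

23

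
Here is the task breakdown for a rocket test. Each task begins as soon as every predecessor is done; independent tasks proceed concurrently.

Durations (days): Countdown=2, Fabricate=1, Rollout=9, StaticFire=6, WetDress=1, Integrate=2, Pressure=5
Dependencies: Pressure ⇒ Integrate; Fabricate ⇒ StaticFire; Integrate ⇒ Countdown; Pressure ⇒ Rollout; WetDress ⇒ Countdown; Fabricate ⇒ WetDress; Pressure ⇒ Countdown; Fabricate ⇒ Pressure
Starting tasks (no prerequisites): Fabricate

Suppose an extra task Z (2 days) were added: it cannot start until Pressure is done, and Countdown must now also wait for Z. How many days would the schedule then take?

Originally the schedule takes 15 days.
With Z inserted, Countdown now waits for max(Pressure, WetDress, Integrate, Z).
New critical path: Fabricate→Pressure→Rollout = 1+5+9 = 15 ⇒ 15 days.

15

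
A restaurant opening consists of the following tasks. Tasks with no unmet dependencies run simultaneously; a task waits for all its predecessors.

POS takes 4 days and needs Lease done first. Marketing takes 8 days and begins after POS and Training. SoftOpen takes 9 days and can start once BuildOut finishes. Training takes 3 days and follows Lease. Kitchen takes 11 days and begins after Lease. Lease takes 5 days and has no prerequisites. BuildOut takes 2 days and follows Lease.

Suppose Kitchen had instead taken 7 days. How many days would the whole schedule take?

17

Baseline: Lease→POS→Marketing = 5+4+8 = 17 → 17 days.
The longest path through Kitchen is only 16 days, so Kitchen has float 1.
The critical path is still Lease→POS→Marketing; finish is now 17 days.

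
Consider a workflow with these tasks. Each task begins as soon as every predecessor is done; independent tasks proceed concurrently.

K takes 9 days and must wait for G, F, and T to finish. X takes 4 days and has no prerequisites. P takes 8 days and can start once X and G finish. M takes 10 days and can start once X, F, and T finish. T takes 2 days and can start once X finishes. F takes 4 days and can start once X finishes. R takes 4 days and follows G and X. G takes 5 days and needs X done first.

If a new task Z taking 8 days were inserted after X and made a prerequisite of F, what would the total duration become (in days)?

Originally the workflow takes 18 days.
With Z inserted, F now waits for max(X, Z).
New critical path: X→Z→F→M = 4+8+4+10 = 26 ⇒ 26 days.

26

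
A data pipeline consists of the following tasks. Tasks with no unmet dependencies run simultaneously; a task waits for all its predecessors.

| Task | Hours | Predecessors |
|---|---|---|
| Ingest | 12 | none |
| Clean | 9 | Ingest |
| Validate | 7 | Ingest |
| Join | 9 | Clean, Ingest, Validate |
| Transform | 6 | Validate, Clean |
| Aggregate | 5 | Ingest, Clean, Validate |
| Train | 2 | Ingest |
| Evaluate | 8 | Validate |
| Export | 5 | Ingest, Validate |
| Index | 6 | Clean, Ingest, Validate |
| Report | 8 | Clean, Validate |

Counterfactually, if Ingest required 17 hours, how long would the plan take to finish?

The binding path is Ingest→Clean→Join = 12+9+9 = 30; finish at 30 hours.
Since Ingest is critical, the +5 change carries straight to that chain (now 35 hours).
No other chain overtakes it, so the finish is 35 hours.

35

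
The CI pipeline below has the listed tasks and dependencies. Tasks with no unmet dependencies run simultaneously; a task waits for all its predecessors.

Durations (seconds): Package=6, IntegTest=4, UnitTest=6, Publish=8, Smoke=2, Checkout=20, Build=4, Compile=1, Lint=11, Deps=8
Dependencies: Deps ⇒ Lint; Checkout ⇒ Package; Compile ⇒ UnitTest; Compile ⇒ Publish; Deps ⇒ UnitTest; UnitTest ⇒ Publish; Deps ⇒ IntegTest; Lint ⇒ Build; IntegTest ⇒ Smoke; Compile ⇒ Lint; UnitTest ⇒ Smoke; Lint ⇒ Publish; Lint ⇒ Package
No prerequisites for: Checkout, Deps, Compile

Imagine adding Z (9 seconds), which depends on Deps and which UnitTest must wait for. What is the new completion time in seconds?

31

Originally the project takes 27 seconds.
With Z inserted, UnitTest now waits for max(Compile, Deps, Z).
New critical path: Deps→Z→UnitTest→Publish = 8+9+6+8 = 31 ⇒ 31 seconds.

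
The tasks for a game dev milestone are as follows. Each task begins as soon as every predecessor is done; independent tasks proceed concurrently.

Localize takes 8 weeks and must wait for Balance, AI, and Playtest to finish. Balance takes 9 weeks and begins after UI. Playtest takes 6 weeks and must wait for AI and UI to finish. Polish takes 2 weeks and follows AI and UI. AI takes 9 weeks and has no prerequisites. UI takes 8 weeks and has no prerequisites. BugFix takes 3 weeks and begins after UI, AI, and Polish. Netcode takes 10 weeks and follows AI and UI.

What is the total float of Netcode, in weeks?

6

UI→Balance→Localize = 8+9+8 = 25 sets the makespan at 25 weeks.
Longest path through Netcode: 19 weeks (earliest finish 19, latest finish 25).
So Netcode can slip 25 − 19 = 6 weeks.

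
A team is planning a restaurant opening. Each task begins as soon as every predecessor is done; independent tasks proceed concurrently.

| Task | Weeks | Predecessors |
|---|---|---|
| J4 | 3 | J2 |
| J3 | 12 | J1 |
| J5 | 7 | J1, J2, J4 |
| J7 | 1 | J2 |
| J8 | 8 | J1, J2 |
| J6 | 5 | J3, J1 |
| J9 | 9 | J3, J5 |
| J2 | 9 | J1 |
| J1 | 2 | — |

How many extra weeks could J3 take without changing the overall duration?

7

Critical path: J1→J2→J4→J5→J9 = 2+9+3+7+9 = 30, so the finish is 30 weeks.
J3 finishes as early as 14 and must finish by 21.
Float = 30 − 23 = 7.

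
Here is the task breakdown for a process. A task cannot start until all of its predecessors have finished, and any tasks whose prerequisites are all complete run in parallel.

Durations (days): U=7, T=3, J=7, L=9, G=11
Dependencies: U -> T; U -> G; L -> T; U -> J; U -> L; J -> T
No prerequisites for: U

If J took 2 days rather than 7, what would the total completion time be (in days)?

19

As given, the longest chain is U→L→T = 7+9+3 = 19, so the finish is 19 days.
J is off the critical path — its longest chain is 17 days, giving 2 of slack.
That remains the longest chain; total 19 days.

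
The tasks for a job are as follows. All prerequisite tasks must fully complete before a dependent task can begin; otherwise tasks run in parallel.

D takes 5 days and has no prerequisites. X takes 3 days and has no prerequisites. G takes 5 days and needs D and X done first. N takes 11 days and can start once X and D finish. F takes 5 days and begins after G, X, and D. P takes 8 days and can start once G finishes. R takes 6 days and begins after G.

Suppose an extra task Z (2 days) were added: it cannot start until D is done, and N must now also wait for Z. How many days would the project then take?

18

Originally the project takes 18 days.
With Z inserted, N now waits for max(X, D, Z).
New critical path: D→Z→N = 5+2+11 = 18 ⇒ 18 days.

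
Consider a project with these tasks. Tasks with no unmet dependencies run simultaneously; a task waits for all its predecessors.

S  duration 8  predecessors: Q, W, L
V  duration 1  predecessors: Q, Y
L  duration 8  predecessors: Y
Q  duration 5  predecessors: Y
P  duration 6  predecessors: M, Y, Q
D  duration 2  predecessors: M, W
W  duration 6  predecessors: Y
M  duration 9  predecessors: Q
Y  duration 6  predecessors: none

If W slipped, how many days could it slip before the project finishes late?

Y→Q→M→P = 6+5+9+6 = 26 sets the makespan at 26 days.
W finishes as early as 12 and must finish by 18.
Slack of W = 12 − 6 = 6 days.

6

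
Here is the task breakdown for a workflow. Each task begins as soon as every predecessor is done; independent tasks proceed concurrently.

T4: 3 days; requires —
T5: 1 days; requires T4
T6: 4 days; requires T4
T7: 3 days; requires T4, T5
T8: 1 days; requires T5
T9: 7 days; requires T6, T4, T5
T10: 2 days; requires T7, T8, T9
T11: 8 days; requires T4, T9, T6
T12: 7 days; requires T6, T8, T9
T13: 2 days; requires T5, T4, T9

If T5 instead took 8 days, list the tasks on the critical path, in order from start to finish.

T4, T5, T9, T11

As given, the longest chain is T4→T6→T9→T11 = 3+4+7+8 = 22, so the finish is 22 days.
T5 has 3 days of float (longest path through it is 19).
New critical path: T4→T5→T9→T11 = 3+8+7+8 = 26 ⇒ 26 days.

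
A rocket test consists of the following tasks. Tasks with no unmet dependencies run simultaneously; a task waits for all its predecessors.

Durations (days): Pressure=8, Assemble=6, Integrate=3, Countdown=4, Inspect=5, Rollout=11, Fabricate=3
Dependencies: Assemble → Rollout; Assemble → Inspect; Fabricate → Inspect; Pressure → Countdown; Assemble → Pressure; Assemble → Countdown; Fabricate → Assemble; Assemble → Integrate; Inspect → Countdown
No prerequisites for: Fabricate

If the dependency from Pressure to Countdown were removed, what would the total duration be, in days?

20

Before: longest chain Fabricate→Assemble→Pressure→Countdown = 3+6+8+4 = 21, finish 21.
Without Pressure→Countdown, Countdown's earliest start moves from 17 to 14.
New critical path: Fabricate→Assemble→Rollout = 3+6+11 = 20 ⇒ 20 days.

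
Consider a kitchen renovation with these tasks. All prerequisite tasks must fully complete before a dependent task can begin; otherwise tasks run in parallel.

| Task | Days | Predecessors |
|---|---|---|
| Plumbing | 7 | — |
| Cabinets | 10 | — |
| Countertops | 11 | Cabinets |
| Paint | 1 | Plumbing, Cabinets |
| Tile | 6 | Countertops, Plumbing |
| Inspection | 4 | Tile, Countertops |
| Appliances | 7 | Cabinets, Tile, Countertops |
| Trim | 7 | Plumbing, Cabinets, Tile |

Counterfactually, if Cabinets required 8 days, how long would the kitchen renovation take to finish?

32

Actual critical path: Cabinets→Countertops→Tile→Appliances = 10+11+6+7 = 34 ⇒ 34 days.
Cabinets is on the critical path; changing it to 8 makes that path 32 days.
That remains the longest chain; total 32 days.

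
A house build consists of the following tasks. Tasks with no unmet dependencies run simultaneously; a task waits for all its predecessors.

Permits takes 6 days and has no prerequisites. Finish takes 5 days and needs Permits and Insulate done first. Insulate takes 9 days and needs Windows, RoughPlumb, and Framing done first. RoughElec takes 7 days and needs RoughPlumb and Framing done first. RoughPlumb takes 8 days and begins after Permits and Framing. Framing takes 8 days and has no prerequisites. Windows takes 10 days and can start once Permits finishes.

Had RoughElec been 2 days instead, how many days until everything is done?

30

Actual critical path: Permits→Windows→Insulate→Finish = 6+10+9+5 = 30 ⇒ 30 days.
The longest path through RoughElec is only 23 days, so RoughElec has float 7.
The critical path is still Permits→Windows→Insulate→Finish; finish is now 30 days.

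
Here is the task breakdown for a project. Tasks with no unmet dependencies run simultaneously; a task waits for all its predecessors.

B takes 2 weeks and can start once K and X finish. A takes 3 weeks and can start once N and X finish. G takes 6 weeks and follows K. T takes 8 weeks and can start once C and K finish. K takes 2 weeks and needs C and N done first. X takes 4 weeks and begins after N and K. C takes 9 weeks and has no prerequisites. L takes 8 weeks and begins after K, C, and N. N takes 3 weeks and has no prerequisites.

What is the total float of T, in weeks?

0

The longest chain is C→K→T = 9+2+8 = 19; overall finish 19 weeks.
T finishes as early as 19 and must finish by 19.
So T can slip 19 − 19 = 0 weeks.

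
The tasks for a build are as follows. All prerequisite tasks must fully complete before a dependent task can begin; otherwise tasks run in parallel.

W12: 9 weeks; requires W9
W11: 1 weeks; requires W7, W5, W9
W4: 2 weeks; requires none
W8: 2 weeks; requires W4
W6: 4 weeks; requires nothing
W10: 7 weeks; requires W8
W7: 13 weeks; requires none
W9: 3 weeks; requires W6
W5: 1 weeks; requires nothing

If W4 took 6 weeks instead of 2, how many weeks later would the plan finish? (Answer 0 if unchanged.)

Actual critical path: W6→W9→W12 = 4+3+9 = 16 ⇒ 16 weeks.
W4 is off the critical path — its longest chain is 11 weeks, giving 5 of slack.
No other chain overtakes it, so the finish is 16 weeks.
Change in finish: 16 − 16 = +0 weeks.

0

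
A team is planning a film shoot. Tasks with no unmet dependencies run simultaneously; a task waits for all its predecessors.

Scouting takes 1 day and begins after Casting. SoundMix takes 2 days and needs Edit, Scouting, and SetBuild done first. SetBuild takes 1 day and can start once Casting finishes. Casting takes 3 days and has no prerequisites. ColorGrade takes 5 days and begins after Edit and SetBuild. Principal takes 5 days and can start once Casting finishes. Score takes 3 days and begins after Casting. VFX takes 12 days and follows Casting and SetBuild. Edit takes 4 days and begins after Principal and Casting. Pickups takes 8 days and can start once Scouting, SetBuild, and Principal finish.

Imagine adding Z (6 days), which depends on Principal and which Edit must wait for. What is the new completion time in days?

23

Originally the project takes 17 days.
With Z inserted, Edit now waits for max(Principal, Casting, Z).
New critical path: Casting→Principal→Z→Edit→ColorGrade = 3+5+6+4+5 = 23 ⇒ 23 days.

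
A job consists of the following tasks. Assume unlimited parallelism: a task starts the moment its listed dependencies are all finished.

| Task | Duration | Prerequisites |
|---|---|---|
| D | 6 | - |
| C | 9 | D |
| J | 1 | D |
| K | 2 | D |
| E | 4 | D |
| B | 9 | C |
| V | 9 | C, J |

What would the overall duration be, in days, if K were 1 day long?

24

Baseline: D→C→B = 6+9+9 = 24 → 24 days.
K has 16 days of float (longest path through it is 8).
That remains the longest chain; total 24 days.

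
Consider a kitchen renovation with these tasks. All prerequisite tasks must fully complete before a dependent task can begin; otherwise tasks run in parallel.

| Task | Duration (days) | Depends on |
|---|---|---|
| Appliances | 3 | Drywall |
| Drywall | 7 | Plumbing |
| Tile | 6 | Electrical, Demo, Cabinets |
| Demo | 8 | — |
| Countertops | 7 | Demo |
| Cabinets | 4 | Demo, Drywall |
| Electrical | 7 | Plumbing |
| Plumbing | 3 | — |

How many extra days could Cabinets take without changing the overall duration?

Critical path: Plumbing→Drywall→Cabinets→Tile = 3+7+4+6 = 20, so the finish is 20 days.
Longest path through Cabinets: 20 days (earliest finish 14, latest finish 14).
Slack of Cabinets = 10 − 10 = 0 days.

0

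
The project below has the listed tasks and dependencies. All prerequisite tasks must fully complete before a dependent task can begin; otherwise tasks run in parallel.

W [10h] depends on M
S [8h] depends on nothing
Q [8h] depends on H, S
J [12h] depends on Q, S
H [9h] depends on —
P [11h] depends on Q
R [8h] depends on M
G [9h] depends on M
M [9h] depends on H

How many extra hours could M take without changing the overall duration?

The longest chain is H→Q→J = 9+8+12 = 29; overall finish 29 hours.
Longest path through M: 28 hours (earliest finish 18, latest finish 19).
Float = 29 − 28 = 1.

1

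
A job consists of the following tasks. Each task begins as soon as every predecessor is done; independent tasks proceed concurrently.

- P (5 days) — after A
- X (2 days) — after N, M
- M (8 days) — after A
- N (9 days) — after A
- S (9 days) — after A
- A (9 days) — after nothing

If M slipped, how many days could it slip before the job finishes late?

1

A→N→X = 9+9+2 = 20 sets the makespan at 20 days.
Longest path through M: 19 days (earliest finish 17, latest finish 18).
Slack of M = 10 − 9 = 1 day.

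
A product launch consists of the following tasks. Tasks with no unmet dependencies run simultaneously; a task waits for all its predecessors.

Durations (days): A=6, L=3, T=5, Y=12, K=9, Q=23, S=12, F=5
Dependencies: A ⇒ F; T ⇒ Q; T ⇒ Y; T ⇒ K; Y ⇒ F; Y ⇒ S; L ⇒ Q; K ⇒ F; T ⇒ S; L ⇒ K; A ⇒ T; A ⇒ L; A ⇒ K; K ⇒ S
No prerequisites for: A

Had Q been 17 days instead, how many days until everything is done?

35

Critical path before the change: A→T→Y→S = 6+5+12+12 = 35 giving 35 days.
The longest path through Q is only 34 days, so Q has float 1.
That remains the longest chain; total 35 days.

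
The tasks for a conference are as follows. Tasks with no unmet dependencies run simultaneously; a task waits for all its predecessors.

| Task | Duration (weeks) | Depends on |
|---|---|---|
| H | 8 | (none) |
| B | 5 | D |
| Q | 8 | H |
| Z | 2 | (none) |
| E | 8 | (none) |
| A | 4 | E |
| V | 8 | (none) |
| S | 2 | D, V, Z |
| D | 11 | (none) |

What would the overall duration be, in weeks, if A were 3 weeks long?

16

The binding path is D→B = 11+5 = 16; finish at 16 weeks.
A has 4 weeks of float (longest path through it is 12).
No other chain overtakes it, so the finish is 16 weeks.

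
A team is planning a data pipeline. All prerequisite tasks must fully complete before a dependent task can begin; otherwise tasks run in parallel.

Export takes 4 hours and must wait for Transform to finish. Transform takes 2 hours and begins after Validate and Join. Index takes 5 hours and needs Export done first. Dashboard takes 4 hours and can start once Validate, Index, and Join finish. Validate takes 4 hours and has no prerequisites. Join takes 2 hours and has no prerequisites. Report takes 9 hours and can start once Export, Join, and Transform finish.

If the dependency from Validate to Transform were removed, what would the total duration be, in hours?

With the dependency in place, Validate→Transform→Export→Index→Dashboard = 4+2+4+5+4 = 19 sets the finish at 19 hours.
Without Validate→Transform, Transform's earliest start moves from 4 to 2.
After: Join→Transform→Export→Index→Dashboard = 2+2+4+5+4 = 17 → 17 hours.

17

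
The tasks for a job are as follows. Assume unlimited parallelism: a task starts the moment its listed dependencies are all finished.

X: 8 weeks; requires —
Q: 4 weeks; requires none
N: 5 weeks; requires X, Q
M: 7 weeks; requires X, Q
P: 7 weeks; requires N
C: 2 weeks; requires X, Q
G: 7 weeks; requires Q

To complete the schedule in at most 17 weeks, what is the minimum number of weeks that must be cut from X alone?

3

Current finish: 20 weeks; target: 17.
X is on every critical path, so each week cut from X cuts the finish by one (this holds down to a finish of 16).
Need 20 − 17 = 3 weeks off X → X becomes 5 weeks, finish becomes 17.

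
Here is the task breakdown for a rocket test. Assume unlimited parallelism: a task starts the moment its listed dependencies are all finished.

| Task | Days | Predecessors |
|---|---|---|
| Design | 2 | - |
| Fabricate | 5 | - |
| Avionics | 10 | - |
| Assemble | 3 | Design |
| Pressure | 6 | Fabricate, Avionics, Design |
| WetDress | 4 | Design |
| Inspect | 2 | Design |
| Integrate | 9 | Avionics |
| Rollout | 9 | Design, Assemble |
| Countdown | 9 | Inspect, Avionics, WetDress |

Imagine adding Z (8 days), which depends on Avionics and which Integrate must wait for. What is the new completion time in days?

Originally the rocket test takes 19 days.
With Z inserted, Integrate now waits for max(Avionics, Z).
New critical path: Avionics→Z→Integrate = 10+8+9 = 27 ⇒ 27 days.

27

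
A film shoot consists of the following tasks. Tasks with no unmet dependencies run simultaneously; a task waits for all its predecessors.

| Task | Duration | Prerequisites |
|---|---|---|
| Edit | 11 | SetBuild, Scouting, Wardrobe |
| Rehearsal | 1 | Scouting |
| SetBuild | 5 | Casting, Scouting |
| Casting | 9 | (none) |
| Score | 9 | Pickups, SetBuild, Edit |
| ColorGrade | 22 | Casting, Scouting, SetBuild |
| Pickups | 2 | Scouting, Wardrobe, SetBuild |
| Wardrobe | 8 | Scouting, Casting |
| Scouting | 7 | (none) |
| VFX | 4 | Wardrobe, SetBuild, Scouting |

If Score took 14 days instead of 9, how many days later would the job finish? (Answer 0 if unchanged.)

Actual critical path: Casting→Wardrobe→Edit→Score = 9+8+11+9 = 37 ⇒ 37 days.
Since Score is critical, the +5 change carries straight to that chain (now 42 days).
No other chain overtakes it, so the finish is 42 days.
Change in finish: 42 − 37 = +5 days.

5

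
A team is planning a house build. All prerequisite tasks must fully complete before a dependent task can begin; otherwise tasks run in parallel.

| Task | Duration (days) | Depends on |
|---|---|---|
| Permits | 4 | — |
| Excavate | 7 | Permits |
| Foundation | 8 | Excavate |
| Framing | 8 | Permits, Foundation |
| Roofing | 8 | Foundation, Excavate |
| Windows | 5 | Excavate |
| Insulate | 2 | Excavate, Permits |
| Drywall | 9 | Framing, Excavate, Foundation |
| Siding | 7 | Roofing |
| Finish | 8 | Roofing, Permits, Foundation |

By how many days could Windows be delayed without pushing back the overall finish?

20

Critical path: Permits→Excavate→Foundation→Framing→Drywall = 4+7+8+8+9 = 36, so the finish is 36 days.
Windows finishes as early as 16 and must finish by 36.
Slack of Windows = 31 − 11 = 20 days.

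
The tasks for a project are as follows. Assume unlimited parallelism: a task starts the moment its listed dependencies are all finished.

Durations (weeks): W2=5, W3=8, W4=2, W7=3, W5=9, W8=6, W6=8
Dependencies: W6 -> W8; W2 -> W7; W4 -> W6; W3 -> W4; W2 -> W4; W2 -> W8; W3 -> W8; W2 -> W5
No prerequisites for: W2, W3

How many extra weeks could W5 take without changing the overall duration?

10

Critical path: W3→W4→W6→W8 = 8+2+8+6 = 24, so the finish is 24 weeks.
Longest path through W5: 14 weeks (earliest finish 14, latest finish 24).
So W5 can slip 24 − 14 = 10 weeks.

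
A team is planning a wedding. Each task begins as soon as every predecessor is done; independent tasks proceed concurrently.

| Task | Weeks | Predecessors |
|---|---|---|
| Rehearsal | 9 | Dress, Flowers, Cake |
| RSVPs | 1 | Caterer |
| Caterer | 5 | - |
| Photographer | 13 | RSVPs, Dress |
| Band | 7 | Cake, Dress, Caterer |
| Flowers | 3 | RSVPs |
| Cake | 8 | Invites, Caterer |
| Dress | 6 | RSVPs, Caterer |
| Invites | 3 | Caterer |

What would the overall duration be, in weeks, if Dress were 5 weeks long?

As given, the longest chain is Caterer→RSVPs→Dress→Photographer = 5+1+6+13 = 25, so the finish is 25 weeks.
Dress lies on that path, so at 5 weeks the path becomes 24 weeks.
Now Caterer→Invites→Cake→Rehearsal = 5+3+8+9 = 25 is longest, so the finish becomes 25 weeks.

25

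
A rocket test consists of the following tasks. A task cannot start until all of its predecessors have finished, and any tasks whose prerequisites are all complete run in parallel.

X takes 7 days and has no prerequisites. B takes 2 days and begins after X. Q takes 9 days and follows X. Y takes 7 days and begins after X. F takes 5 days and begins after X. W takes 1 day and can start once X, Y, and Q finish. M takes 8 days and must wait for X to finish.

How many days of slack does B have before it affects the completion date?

8

The longest chain is X→Q→W = 7+9+1 = 17; overall finish 17 days.
Longest path through B: 9 days (earliest finish 9, latest finish 17).
Float = 17 − 9 = 8.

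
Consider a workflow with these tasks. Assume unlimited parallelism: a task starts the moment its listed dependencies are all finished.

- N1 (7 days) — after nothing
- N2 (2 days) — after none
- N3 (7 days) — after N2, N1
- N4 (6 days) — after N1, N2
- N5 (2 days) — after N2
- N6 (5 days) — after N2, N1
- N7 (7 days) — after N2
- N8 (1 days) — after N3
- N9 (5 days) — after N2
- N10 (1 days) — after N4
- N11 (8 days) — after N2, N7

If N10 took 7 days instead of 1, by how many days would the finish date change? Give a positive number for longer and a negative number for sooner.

3

As given, the longest chain is N2→N7→N11 = 2+7+8 = 17, so the finish is 17 days.
N10 is off the critical path — its longest chain is 14 days, giving 3 of slack.
The binding chain switches to N1→N4→N10 = 7+6+7 = 20; finish 20 days.
Change in finish: 20 − 17 = +3 days.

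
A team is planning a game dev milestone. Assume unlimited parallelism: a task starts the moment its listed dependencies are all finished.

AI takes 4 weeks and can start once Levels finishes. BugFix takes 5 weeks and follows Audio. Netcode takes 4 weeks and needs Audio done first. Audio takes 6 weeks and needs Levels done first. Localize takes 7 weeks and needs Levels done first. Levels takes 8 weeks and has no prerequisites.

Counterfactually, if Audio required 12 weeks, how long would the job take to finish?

The binding path is Levels→Audio→BugFix = 8+6+5 = 19; finish at 19 weeks.
Audio lies on that path, so at 12 weeks the path becomes 25 weeks.
That remains the longest chain; total 25 weeks.

25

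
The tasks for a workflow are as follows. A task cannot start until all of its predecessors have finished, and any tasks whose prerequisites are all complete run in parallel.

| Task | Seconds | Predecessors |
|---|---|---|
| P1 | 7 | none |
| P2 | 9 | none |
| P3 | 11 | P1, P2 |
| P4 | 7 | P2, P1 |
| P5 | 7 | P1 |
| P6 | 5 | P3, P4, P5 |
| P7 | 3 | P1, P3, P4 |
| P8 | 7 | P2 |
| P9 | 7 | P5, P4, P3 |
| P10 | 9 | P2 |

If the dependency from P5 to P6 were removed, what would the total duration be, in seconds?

Before: longest chain P2→P3→P9 = 9+11+7 = 27, finish 27.
Dropping P5→P6 doesn't change P6's earliest start (20); another predecessor still binds.
New critical path: P2→P3→P9 = 9+11+7 = 27 ⇒ 27 seconds.

27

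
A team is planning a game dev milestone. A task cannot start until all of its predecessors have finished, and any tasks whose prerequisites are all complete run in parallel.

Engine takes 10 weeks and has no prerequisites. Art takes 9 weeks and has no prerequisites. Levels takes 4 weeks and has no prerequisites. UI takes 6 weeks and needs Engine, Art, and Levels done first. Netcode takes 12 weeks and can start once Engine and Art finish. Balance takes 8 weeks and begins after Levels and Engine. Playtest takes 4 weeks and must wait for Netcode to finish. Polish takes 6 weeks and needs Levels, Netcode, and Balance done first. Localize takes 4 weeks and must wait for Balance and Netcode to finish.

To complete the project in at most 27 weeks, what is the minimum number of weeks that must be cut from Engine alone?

Current finish: 28 weeks; target: 27.
Engine is on every critical path, so each week cut from Engine cuts the finish by one (this holds down to a finish of 27).
Need 28 − 27 = 1 week off Engine → Engine becomes 9 weeks, finish becomes 27.

1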